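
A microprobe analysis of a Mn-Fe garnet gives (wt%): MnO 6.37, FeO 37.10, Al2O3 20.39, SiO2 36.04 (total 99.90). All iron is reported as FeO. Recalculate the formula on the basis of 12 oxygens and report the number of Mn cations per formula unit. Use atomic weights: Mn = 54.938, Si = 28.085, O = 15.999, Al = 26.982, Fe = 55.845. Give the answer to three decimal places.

MnO (M=70.937): mol = 0.08980; Mn = 0.08980, O = 0.08980.
FeO (M=71.844): mol = 0.51640; Fe = 0.51640, O = 0.51640.
Al2O3 (M=101.961): mol = 0.19998; Al = 0.39996, O = 0.59994.
SiO2 (M=60.083): mol = 0.59984; Si = 0.59984, O = 1.19968.
ΣO = 2.40582; factor = 12/ΣO = 4.98790.
Mn apfu = 0.08980 × 4.98790 = 0.448.

0.448 Mn apfu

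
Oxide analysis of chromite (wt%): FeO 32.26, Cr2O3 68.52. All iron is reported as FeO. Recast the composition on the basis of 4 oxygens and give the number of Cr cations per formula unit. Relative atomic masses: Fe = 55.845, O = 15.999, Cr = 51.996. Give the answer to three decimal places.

FeO (M=71.844): mol = 0.44903; Fe = 0.44903, O = 0.44903.
Cr2O3 (M=151.989): mol = 0.45082; Cr = 0.90164, O = 1.35246.
ΣO = 1.80149; factor = 4/ΣO = 2.22038.
Cr apfu = 0.90164 × 2.22038 = 2.002.

2.002 Cr apfu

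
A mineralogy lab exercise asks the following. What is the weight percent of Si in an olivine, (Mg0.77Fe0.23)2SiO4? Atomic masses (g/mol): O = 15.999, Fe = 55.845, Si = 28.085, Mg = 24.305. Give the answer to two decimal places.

18.10 mass %

M((Mg0.77Fe0.23)2SiO4) = 155.199 g/mol.
Si contributes 1 × 28.085 = 28.085 g per mole.
28.085/155.199 = 0.1810 → 18.10%.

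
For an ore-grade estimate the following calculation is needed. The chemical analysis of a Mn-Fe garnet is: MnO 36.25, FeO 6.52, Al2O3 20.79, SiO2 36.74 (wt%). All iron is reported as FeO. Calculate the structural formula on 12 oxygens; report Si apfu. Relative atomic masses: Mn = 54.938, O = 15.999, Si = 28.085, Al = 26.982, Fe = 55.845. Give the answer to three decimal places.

MnO: 36.25/70.937 = 0.51102 mol → 0.51102 mol Mn, 0.51102 mol O.
FeO: 6.52/71.844 = 0.09075 mol → 0.09075 mol Fe, 0.09075 mol O.
Al2O3: 20.79/101.961 = 0.20390 mol → 0.40780 mol Al, 0.61170 mol O.
SiO2: 36.74/60.083 = 0.61149 mol → 0.61149 mol Si, 1.22298 mol O.
Total oxygen = 2.43645 mol. Normalization factor = 12/2.43645 = 4.92520.
Si per 12 O = 0.61149 × 4.92520 = 3.012.

3.012 Si apfu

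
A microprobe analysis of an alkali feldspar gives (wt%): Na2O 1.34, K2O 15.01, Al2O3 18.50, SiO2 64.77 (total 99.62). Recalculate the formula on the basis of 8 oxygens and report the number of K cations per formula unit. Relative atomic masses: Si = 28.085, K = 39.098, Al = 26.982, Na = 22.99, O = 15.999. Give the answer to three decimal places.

1.34 wt% Na2O ÷ 61.979 g/mol = 0.02162 mol, giving 0.04324 Na and 0.02162 O.
15.01 wt% K2O ÷ 94.195 g/mol = 0.15935 mol, giving 0.31870 K and 0.15935 O.
18.50 wt% Al2O3 ÷ 101.961 g/mol = 0.18144 mol, giving 0.36288 Al and 0.54432 O.
64.77 wt% SiO2 ÷ 60.083 g/mol = 1.07801 mol, giving 1.07801 Si and 2.15602 O.
Oxygen sums to 2.88131; scaling by 8/2.88131 = 2.77651 puts the formula on 8 O.
K: 0.31870 × 2.77651 = 0.885 atoms per formula unit.

0.885 K apfu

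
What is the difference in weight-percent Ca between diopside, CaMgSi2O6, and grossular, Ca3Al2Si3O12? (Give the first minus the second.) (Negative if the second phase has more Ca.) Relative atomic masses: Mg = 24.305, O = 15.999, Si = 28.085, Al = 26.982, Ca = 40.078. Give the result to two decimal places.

-8.18 percentage points

First mineral: 40.078 g Ca in 216.547 g formula = 18.51 wt% Ca.
Second mineral: 120.234 g Ca in 450.441 g formula = 26.69 wt% Ca.
18.51% − 26.69% gives a difference of -8.18 percentage points.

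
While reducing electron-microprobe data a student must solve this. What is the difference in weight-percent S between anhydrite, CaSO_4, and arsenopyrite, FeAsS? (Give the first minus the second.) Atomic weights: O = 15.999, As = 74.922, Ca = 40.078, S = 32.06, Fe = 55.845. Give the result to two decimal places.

3.86 percentage points

S in CaSO_4: molar mass 136.134 g/mol; 1×32.06 = 32.060 g → 23.55 wt%.
S in FeAsS: molar mass 162.827 g/mol; 1×32.06 = 32.060 g → 19.69 wt%.
Difference = 23.55 − 19.69 = 3.86 percentage points.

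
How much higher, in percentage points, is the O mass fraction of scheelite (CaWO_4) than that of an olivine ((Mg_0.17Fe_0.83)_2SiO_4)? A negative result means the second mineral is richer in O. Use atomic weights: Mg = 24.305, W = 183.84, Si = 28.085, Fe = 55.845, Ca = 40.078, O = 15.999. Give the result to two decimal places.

-10.92 percentage points

First mineral: 63.996 g O in 287.914 g formula = 22.23 wt% O.
Second mineral: 63.996 g O in 193.047 g formula = 33.15 wt% O.
22.23% − 33.15% gives a difference of -10.92 percentage points.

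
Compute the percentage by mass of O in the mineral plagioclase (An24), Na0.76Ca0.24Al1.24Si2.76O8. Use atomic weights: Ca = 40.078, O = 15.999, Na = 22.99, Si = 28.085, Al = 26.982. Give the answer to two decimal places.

48.11 mass %

Molar mass of Na0.76Ca0.24Al1.24Si2.76O8: 0.76*22.99 + 0.24*40.078 + 1.24*26.982 + 2.76*28.085 + 8*15.999 = 266.055 g/mol.
Mass of O per formula unit: 8 × 15.999 = 127.992 g.
Weight fraction O = 127.992 / 266.055 = 0.4811.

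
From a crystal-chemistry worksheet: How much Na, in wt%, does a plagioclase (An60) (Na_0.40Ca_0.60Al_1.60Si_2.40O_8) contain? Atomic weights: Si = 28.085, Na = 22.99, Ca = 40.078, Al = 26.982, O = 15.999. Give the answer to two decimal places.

3.38 wt%

Molar mass of Na_0.40Ca_0.60Al_1.60Si_2.40O_8: 0.40×22.99 + 0.60×40.078 + 1.60×26.982 + 2.40×28.085 + 8×15.999 = 271.810 g/mol.
Mass of Na per formula unit: 0.40 × 22.99 = 9.196 g.
Weight fraction Na = 9.196 / 271.810 = 0.0338.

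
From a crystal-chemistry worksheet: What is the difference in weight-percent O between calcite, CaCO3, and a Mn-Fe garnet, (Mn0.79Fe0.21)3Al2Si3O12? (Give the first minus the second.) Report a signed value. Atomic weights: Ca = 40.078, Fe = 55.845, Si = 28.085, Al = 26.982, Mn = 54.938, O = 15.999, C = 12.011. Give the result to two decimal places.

9.22 percentage points

O in CaCO3: molar mass 100.086 g/mol; 3×15.999 = 47.997 g → 47.96 wt%.
O in (Mn0.79Fe0.21)3Al2Si3O12: molar mass 495.592 g/mol; 12×15.999 = 191.988 g → 38.74 wt%.
Difference = 47.96 − 38.74 = 9.22 percentage points.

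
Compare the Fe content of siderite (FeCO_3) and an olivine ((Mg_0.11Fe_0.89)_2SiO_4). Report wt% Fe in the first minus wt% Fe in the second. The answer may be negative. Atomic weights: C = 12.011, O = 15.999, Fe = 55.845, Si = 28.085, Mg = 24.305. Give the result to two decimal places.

Fe in FeCO_3: molar mass 115.853 g/mol; 1×55.845 = 55.845 g → 48.20 wt%.
Fe in (Mg_0.11Fe_0.89)_2SiO_4: molar mass 196.832 g/mol; 1.78×55.845 = 99.404 g → 50.50 wt%.
Difference = 48.20 − 50.50 = -2.30 percentage points.

-2.30 percentage points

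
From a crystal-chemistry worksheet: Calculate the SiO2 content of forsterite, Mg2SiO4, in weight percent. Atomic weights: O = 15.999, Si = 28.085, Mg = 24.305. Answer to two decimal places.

42.71 wt%

Molar mass of Mg2SiO4 = 2*24.305 + 1*28.085 + 4*15.999 = 140.691 g/mol.
Each formula unit contains 1 Si, equivalent to 1/1 = 1.0000 mol SiO2.
M(SiO2) = 1×28.085 + 2×15.999 = 60.083 g/mol.
Mass of SiO2 per formula unit = 1.0000 × 60.083 = 60.083 g.
SiO2 wt% = 60.083 / 140.691 × 100 = 42.71%.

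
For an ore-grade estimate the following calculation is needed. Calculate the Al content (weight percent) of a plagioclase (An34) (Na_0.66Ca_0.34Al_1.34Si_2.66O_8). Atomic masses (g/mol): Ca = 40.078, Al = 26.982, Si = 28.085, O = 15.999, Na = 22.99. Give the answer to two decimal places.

M(Na_0.66Ca_0.34Al_1.34Si_2.66O_8) = 267.654 g/mol.
Al contributes 1.34 × 26.982 = 36.156 g per mole.
36.156/267.654 = 0.1351 → 13.51%.

13.51 weight percent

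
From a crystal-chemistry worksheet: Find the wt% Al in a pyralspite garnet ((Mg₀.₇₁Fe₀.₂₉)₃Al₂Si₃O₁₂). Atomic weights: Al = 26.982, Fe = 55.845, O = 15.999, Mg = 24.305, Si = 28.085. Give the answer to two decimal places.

12.53 mass %

M((Mg₀.₇₁Fe₀.₂₉)₃Al₂Si₃O₁₂) = 430.562 g/mol.
Al contributes 2 × 26.982 = 53.964 g per mole.
53.964/430.562 = 0.1253 → 12.53%.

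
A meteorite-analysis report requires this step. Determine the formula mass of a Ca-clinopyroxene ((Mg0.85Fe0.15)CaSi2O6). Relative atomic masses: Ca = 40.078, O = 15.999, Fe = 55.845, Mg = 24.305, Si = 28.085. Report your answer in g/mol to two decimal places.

221.28 g/mol

The formula mass is the sum 0.85*24.305 + 0.15*55.845 + 1*40.078 + 2*28.085 + 6*15.999.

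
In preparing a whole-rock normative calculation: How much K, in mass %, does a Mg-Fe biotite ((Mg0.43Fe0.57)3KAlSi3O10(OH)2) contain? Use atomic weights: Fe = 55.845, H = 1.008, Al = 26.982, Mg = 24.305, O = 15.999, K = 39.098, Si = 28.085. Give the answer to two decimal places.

Molar mass of (Mg0.43Fe0.57)3KAlSi3O10(OH)2: 1.29·24.305 + 1.71·55.845 + 1·39.098 + 1·26.982 + 3·28.085 + 12·15.999 + 2·1.008 = 471.187 g/mol.
Mass of K per formula unit: 1 × 39.098 = 39.098 g.
Weight fraction K = 39.098 / 471.187 = 0.0830.

8.30 mass %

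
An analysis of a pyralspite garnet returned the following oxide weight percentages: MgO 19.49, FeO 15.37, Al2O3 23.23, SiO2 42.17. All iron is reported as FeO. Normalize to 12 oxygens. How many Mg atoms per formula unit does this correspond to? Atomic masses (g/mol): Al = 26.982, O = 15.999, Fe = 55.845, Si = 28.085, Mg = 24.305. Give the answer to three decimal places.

MgO (M=40.304): mol = 0.48357; Mg = 0.48357, O = 0.48357.
FeO (M=71.844): mol = 0.21394; Fe = 0.21394, O = 0.21394.
Al2O3 (M=101.961): mol = 0.22783; Al = 0.45566, O = 0.68349.
SiO2 (M=60.083): mol = 0.70186; Si = 0.70186, O = 1.40372.
ΣO = 2.78472; factor = 12/ΣO = 4.30923.
Mg apfu = 0.48357 × 4.30923 = 2.084.

2.084 Mg apfu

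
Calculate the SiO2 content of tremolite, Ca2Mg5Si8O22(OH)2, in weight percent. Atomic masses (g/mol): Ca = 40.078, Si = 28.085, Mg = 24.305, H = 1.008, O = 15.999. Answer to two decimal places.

Formula mass = 812.353 g/mol.
8 Si → 8.0000 mol SiO2 per formula unit; M(SiO2) = 60.083, so SiO2 mass = 480.664 g.
480.664/812.353 × 100 = 59.17 wt%.

59.17 wt%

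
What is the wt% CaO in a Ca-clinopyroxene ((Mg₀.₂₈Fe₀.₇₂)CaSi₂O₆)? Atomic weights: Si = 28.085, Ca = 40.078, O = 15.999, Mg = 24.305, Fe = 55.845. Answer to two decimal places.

Molar mass of (Mg₀.₂₈Fe₀.₇₂)CaSi₂O₆ = 0.28×24.305 + 0.72×55.845 + 1×40.078 + 2×28.085 + 6×15.999 = 239.256 g/mol.
Each formula unit contains 1 Ca, equivalent to 1/1 = 1.0000 mol CaO.
M(CaO) = 1×40.078 + 1×15.999 = 56.077 g/mol.
Mass of CaO per formula unit = 1.0000 × 56.077 = 56.077 g.
CaO wt% = 56.077 / 239.256 × 100 = 23.44%.

23.44 wt%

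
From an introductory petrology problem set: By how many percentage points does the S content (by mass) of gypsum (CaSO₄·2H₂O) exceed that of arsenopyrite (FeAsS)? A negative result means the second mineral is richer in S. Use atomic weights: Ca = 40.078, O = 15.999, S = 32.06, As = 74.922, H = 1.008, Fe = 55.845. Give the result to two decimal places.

First mineral: 32.060 g S in 172.164 g formula = 18.62 wt% S.
Second mineral: 32.060 g S in 162.827 g formula = 19.69 wt% S.
18.62% − 19.69% gives a difference of -1.07 percentage points.

-1.07 percentage points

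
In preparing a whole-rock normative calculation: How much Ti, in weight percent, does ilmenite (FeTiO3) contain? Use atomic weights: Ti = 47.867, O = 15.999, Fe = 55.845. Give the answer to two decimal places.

31.55 weight percent

Molar mass of FeTiO3: 1·55.845 + 1·47.867 + 3·15.999 = 151.709 g/mol.
Mass of Ti per formula unit: 1 × 47.867 = 47.867 g.
Weight fraction Ti = 47.867 / 151.709 = 0.3155.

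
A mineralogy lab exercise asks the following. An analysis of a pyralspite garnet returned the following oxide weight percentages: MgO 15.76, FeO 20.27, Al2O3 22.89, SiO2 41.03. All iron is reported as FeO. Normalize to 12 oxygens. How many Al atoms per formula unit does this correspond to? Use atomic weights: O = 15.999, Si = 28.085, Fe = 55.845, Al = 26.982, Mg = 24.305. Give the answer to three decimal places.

MgO (M=40.304): mol = 0.39103; Mg = 0.39103, O = 0.39103.
FeO (M=71.844): mol = 0.28214; Fe = 0.28214, O = 0.28214.
Al2O3 (M=101.961): mol = 0.22450; Al = 0.44900, O = 0.67350.
SiO2 (M=60.083): mol = 0.68289; Si = 0.68289, O = 1.36578.
ΣO = 2.71245; factor = 12/ΣO = 4.42404.
Al apfu = 0.44900 × 4.42404 = 1.986.

1.986 Al apfu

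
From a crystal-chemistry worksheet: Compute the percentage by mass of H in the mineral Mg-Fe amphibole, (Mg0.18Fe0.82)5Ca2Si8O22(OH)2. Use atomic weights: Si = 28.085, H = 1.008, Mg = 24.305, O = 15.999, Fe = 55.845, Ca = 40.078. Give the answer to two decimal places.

Formula mass = 0.90×24.305 + 4.10×55.845 + 2×40.078 + 8×28.085 + 24×15.999 + 2×1.008 = 941.667 g/mol, of which 2.016 g is H.
So H makes up 2.016/941.667 = 0.0021 of the mass, i.e. 0.21%.

0.21 wt%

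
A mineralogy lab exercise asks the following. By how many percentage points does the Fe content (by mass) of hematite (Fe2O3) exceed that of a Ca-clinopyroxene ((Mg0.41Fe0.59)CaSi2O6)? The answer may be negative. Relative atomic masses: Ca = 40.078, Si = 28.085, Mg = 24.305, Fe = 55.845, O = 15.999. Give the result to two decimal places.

55.93 percentage points

First mineral: 111.690 g Fe in 159.687 g formula = 69.94 wt% Fe.
Second mineral: 32.949 g Fe in 235.156 g formula = 14.01 wt% Fe.
69.94% − 14.01% gives a difference of 55.93 percentage points.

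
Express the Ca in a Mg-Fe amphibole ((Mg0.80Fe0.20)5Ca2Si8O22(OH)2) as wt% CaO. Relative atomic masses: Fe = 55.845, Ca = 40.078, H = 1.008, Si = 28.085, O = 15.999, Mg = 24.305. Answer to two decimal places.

Molar mass of (Mg0.80Fe0.20)5Ca2Si8O22(OH)2 = 4×24.305 + 1×55.845 + 2×40.078 + 8×28.085 + 24×15.999 + 2×1.008 = 843.893 g/mol.
Each formula unit contains 2 Ca, equivalent to 2/1 = 2.0000 mol CaO.
M(CaO) = 1×40.078 + 1×15.999 = 56.077 g/mol.
Mass of CaO per formula unit = 2.0000 × 56.077 = 112.154 g.
CaO wt% = 112.154 / 843.893 × 100 = 13.29%.

13.29 wt%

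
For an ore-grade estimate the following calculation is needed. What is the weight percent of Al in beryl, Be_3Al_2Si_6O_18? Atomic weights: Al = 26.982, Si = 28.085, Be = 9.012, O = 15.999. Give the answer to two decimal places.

10.04 mass %

Molar mass of Be_3Al_2Si_6O_18: 3×9.012 + 2×26.982 + 6×28.085 + 18×15.999 = 537.492 g/mol.
Mass of Al per formula unit: 2 × 26.982 = 53.964 g.
Weight fraction Al = 53.964 / 537.492 = 0.1004.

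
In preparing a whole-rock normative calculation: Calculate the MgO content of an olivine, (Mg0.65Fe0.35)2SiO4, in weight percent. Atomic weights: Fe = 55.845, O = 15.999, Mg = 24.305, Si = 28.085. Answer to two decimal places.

Formula mass = 162.769 g/mol.
1.30 Mg → 1.3000 mol MgO per formula unit; M(MgO) = 40.304, so MgO mass = 52.395 g.
52.395/162.769 × 100 = 32.19 wt%.

32.19 wt%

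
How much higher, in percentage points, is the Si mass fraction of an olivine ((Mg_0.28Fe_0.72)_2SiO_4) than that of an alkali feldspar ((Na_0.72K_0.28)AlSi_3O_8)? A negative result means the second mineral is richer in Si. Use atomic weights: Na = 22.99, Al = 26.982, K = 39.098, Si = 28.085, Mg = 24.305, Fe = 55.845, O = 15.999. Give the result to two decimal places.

First mineral: 28.085 g Si in 186.109 g formula = 15.09 wt% Si.
Second mineral: 84.255 g Si in 266.729 g formula = 31.59 wt% Si.
15.09% − 31.59% gives a difference of -16.50 percentage points.

-16.50 percentage points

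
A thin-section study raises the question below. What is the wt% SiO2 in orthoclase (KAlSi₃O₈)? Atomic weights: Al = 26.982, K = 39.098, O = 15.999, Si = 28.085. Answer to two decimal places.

Formula mass = 278.327 g/mol.
3 Si → 3.0000 mol SiO2 per formula unit; M(SiO2) = 60.083, so SiO2 mass = 180.249 g.
180.249/278.327 × 100 = 64.76 wt%.

64.76 wt%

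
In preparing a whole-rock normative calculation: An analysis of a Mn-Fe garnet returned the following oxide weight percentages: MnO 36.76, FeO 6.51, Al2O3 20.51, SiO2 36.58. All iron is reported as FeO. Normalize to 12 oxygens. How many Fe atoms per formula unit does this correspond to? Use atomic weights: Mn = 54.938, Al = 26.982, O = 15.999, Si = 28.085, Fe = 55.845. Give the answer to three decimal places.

0.447 Fe apfu

36.76 wt% MnO ÷ 70.937 g/mol = 0.51821 mol, giving 0.51821 Mn and 0.51821 O.
6.51 wt% FeO ÷ 71.844 g/mol = 0.09061 mol, giving 0.09061 Fe and 0.09061 O.
20.51 wt% Al2O3 ÷ 101.961 g/mol = 0.20116 mol, giving 0.40232 Al and 0.60348 O.
36.58 wt% SiO2 ÷ 60.083 g/mol = 0.60882 mol, giving 0.60882 Si and 1.21764 O.
Oxygen sums to 2.42994; scaling by 12/2.42994 = 4.93839 puts the formula on 12 O.
Fe: 0.09061 × 4.93839 = 0.447 atoms per formula unit.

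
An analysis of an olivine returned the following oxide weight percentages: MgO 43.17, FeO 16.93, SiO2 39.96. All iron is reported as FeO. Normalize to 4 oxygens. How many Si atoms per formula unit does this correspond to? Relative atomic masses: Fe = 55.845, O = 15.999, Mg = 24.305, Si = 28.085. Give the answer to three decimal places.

1.009 Si apfu

MgO: 43.17/40.304 = 1.07111 mol → 1.07111 mol Mg, 1.07111 mol O.
FeO: 16.93/71.844 = 0.23565 mol → 0.23565 mol Fe, 0.23565 mol O.
SiO2: 39.96/60.083 = 0.66508 mol → 0.66508 mol Si, 1.33016 mol O.
Total oxygen = 2.63692 mol. Normalization factor = 4/2.63692 = 1.51692.
Si per 4 O = 0.66508 × 1.51692 = 1.009.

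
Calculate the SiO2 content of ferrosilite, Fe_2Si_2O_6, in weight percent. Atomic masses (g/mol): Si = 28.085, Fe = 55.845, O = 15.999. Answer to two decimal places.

45.54 wt%

Formula mass = 263.854 g/mol.
2 Si → 2.0000 mol SiO2 per formula unit; M(SiO2) = 60.083, so SiO2 mass = 120.166 g.
120.166/263.854 × 100 = 45.54 wt%.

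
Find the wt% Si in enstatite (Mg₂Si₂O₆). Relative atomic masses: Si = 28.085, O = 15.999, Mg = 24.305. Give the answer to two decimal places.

Molar mass of Mg₂Si₂O₆: 2·24.305 + 2·28.085 + 6·15.999 = 200.774 g/mol.
Mass of Si per formula unit: 2 × 28.085 = 56.170 g.
Weight fraction Si = 56.170 / 200.774 = 0.2798.

27.98 mass %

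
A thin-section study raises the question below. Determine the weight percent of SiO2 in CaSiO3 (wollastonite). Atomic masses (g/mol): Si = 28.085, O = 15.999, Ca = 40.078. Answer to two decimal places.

51.72 wt%

Formula mass = 116.160 g/mol.
1 Si → 1.0000 mol SiO2 per formula unit; M(SiO2) = 60.083, so SiO2 mass = 60.083 g.
60.083/116.160 × 100 = 51.72 wt%.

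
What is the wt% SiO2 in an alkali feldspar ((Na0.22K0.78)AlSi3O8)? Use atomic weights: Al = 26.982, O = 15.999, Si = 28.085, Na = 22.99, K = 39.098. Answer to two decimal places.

65.60 wt%

Molar mass of (Na0.22K0.78)AlSi3O8 = 0.22·22.99 + 0.78·39.098 + 1·26.982 + 3·28.085 + 8·15.999 = 274.783 g/mol.
Each formula unit contains 3 Si, equivalent to 3/1 = 3.0000 mol SiO2.
M(SiO2) = 1×28.085 + 2×15.999 = 60.083 g/mol.
Mass of SiO2 per formula unit = 3.0000 × 60.083 = 180.249 g.
SiO2 wt% = 180.249 / 274.783 × 100 = 65.60%.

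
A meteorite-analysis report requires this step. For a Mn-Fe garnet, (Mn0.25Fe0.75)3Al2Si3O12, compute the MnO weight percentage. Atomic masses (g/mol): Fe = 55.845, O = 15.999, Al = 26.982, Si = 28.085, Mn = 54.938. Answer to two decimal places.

10.70 wt%

M((Mn0.25Fe0.75)3Al2Si3O12) = 497.062 g/mol; M(MnO) = 70.937 g/mol.
Moles MnO per formula unit = 0.75 Mn ÷ 1 = 0.7500.
MnO fraction = (0.7500 × 70.937) / 497.062 = 53.203/497.062 = 0.1070.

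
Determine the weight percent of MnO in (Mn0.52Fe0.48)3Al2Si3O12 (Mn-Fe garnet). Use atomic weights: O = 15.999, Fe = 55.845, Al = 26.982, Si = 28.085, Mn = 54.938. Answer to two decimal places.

Formula mass = 496.327 g/mol.
1.56 Mn → 1.5600 mol MnO per formula unit; M(MnO) = 70.937, so MnO mass = 110.662 g.
110.662/496.327 × 100 = 22.30 wt%.

22.30 wt%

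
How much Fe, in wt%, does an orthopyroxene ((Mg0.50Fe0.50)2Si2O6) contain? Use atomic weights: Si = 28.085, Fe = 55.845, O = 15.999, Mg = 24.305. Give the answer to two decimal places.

24.04 wt%

M((Mg0.50Fe0.50)2Si2O6) = 232.314 g/mol.
Fe contributes 1 × 55.845 = 55.845 g per mole.
55.845/232.314 = 0.2404 → 24.04%.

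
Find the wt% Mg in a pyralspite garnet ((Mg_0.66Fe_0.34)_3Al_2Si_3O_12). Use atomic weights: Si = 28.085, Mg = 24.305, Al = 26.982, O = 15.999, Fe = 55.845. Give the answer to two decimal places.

Formula mass = 1.98·24.305 + 1.02·55.845 + 2·26.982 + 3·28.085 + 12·15.999 = 435.293 g/mol, of which 48.124 g is Mg.
So Mg makes up 48.124/435.293 = 0.1106 of the mass, i.e. 11.06%.

11.06 mass %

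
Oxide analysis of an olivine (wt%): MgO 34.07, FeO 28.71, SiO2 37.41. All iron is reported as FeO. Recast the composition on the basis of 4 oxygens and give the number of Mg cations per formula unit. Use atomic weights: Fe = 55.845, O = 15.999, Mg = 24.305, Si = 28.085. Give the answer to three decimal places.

34.07 wt% MgO ÷ 40.304 g/mol = 0.84533 mol, giving 0.84533 Mg and 0.84533 O.
28.71 wt% FeO ÷ 71.844 g/mol = 0.39962 mol, giving 0.39962 Fe and 0.39962 O.
37.41 wt% SiO2 ÷ 60.083 g/mol = 0.62264 mol, giving 0.62264 Si and 1.24528 O.
Oxygen sums to 2.49023; scaling by 4/2.49023 = 1.60628 puts the formula on 4 O.
Mg: 0.84533 × 1.60628 = 1.358 atoms per formula unit.

1.358 Mg apfu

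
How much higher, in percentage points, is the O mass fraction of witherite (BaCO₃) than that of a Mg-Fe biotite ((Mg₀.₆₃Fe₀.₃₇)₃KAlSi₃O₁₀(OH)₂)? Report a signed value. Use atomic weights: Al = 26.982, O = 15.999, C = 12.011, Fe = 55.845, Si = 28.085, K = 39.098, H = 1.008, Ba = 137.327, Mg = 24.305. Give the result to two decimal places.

-18.13 percentage points

O in BaCO₃: molar mass 197.335 g/mol; 3×15.999 = 47.997 g → 24.32 wt%.
O in (Mg₀.₆₃Fe₀.₃₇)₃KAlSi₃O₁₀(OH)₂: molar mass 452.263 g/mol; 12×15.999 = 191.988 g → 42.45 wt%.
Difference = 24.32 − 42.45 = -18.13 percentage points.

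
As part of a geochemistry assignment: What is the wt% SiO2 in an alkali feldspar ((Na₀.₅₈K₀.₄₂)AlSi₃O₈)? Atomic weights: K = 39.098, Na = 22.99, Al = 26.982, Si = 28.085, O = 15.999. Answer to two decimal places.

Formula mass = 268.984 g/mol.
3 Si → 3.0000 mol SiO2 per formula unit; M(SiO2) = 60.083, so SiO2 mass = 180.249 g.
180.249/268.984 × 100 = 67.01 wt%.

67.01 wt%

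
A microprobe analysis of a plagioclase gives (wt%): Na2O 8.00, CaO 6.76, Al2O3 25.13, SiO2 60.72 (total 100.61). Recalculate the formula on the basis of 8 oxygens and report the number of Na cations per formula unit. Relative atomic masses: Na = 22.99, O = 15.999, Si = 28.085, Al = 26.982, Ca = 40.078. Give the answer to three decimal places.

Na2O (M=61.979): mol = 0.12908; Na = 0.25816, O = 0.12908.
CaO (M=56.077): mol = 0.12055; Ca = 0.12055, O = 0.12055.
Al2O3 (M=101.961): mol = 0.24647; Al = 0.49294, O = 0.73941.
SiO2 (M=60.083): mol = 1.01060; Si = 1.01060, O = 2.02120.
ΣO = 3.01024; factor = 8/ΣO = 2.65760.
Na apfu = 0.25816 × 2.65760 = 0.686.

0.686 Na apfu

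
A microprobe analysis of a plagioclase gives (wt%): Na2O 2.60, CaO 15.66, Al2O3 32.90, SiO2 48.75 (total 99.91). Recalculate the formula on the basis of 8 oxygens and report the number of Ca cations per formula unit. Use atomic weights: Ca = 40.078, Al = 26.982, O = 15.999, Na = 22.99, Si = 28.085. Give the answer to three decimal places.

0.767 Ca apfu

Na2O (M=61.979): mol = 0.04195; Na = 0.08390, O = 0.04195.
CaO (M=56.077): mol = 0.27926; Ca = 0.27926, O = 0.27926.
Al2O3 (M=101.961): mol = 0.32267; Al = 0.64534, O = 0.96801.
SiO2 (M=60.083): mol = 0.81138; Si = 0.81138, O = 1.62276.
ΣO = 2.91198; factor = 8/ΣO = 2.74727.
Ca apfu = 0.27926 × 2.74727 = 0.767.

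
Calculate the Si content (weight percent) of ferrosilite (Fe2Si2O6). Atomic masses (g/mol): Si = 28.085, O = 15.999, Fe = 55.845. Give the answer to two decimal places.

21.29 weight percent

M(Fe2Si2O6) = 263.854 g/mol.
Si contributes 2 × 28.085 = 56.170 g per mole.
56.170/263.854 = 0.2129 → 21.29%.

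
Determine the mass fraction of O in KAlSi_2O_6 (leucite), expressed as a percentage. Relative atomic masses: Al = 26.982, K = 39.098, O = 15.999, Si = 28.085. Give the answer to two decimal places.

M(KAlSi_2O_6) = 218.244 g/mol.
O contributes 6 × 15.999 = 95.994 g per mole.
95.994/218.244 = 0.4398 → 43.98%.

43.98 weight percent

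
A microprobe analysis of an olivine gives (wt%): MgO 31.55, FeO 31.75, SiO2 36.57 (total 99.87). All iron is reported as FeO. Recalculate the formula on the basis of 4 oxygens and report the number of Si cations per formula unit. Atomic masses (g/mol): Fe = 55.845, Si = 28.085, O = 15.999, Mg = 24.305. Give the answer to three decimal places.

0.997 Si apfu

31.55 wt% MgO ÷ 40.304 g/mol = 0.78280 mol, giving 0.78280 Mg and 0.78280 O.
31.75 wt% FeO ÷ 71.844 g/mol = 0.44193 mol, giving 0.44193 Fe and 0.44193 O.
36.57 wt% SiO2 ÷ 60.083 g/mol = 0.60866 mol, giving 0.60866 Si and 1.21732 O.
Oxygen sums to 2.44205; scaling by 4/2.44205 = 1.63797 puts the formula on 4 O.
Si: 0.60866 × 1.63797 = 0.997 atoms per formula unit.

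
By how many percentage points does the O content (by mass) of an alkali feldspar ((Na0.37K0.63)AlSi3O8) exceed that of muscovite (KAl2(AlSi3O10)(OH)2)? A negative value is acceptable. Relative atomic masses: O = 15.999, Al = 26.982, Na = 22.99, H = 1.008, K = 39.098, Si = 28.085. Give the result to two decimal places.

-1.21 percentage points

M((Na0.37K0.63)AlSi3O8) = 272.367 g/mol, so wt% O = 127.992/272.367 × 100 = 46.99%.
M(KAl2(AlSi3O10)(OH)2) = 398.303 g/mol, so wt% O = 191.988/398.303 × 100 = 48.20%.
46.99 − 48.20 = -1.21 pp.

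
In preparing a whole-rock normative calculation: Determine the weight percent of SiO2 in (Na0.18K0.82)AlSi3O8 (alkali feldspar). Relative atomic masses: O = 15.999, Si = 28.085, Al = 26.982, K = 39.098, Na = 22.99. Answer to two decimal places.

M((Na0.18K0.82)AlSi3O8) = 275.428 g/mol; M(SiO2) = 60.083 g/mol.
Moles SiO2 per formula unit = 3 Si ÷ 1 = 3.0000.
SiO2 fraction = (3.0000 × 60.083) / 275.428 = 180.249/275.428 = 0.6544.

65.44 wt%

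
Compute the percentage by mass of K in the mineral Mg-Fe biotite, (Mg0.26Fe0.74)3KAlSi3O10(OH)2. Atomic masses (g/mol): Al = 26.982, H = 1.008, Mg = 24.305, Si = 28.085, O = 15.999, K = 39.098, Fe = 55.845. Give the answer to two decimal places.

8.02 mass %

M((Mg0.26Fe0.74)3KAlSi3O10(OH)2) = 487.273 g/mol.
K contributes 1 × 39.098 = 39.098 g per mole.
39.098/487.273 = 0.0802 → 8.02%.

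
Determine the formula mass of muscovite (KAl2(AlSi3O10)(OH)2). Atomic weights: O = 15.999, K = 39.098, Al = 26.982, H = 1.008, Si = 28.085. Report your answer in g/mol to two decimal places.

K: 1 × 39.098 = 39.0980
Al: 3 × 26.982 = 80.9460
Si: 3 × 28.085 = 84.2550
O: 12 × 15.999 = 191.9880
H: 2 × 1.008 = 2.0160
Summing the contributions gives the formula mass.

398.30 g/mol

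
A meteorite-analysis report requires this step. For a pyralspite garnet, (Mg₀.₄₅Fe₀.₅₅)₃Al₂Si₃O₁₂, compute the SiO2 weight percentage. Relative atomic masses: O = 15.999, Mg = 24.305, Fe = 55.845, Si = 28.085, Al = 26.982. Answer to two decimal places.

M((Mg₀.₄₅Fe₀.₅₅)₃Al₂Si₃O₁₂) = 455.163 g/mol; M(SiO2) = 60.083 g/mol.
Moles SiO2 per formula unit = 3 Si ÷ 1 = 3.0000.
SiO2 fraction = (3.0000 × 60.083) / 455.163 = 180.249/455.163 = 0.3960.

39.60 wt%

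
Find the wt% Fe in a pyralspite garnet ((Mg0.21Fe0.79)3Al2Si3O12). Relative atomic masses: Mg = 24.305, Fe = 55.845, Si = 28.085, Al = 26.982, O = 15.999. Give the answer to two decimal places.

Formula mass = 0.63*24.305 + 2.37*55.845 + 2*26.982 + 3*28.085 + 12*15.999 = 477.872 g/mol, of which 132.353 g is Fe.
So Fe makes up 132.353/477.872 = 0.2770 of the mass, i.e. 27.70%.

27.70 wt%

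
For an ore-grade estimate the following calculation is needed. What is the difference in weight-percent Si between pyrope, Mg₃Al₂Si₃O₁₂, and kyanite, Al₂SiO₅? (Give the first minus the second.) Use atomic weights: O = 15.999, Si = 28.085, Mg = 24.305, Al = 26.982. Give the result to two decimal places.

Si in Mg₃Al₂Si₃O₁₂: molar mass 403.122 g/mol; 3×28.085 = 84.255 g → 20.90 wt%.
Si in Al₂SiO₅: molar mass 162.044 g/mol; 1×28.085 = 28.085 g → 17.33 wt%.
Difference = 20.90 − 17.33 = 3.57 percentage points.

3.57 percentage points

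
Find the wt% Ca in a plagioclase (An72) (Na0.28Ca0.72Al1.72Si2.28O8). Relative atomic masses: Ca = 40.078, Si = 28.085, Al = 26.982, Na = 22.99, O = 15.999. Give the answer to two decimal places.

Molar mass of Na0.28Ca0.72Al1.72Si2.28O8: 0.28×22.99 + 0.72×40.078 + 1.72×26.982 + 2.28×28.085 + 8×15.999 = 273.728 g/mol.
Mass of Ca per formula unit: 0.72 × 40.078 = 28.856 g.
Weight fraction Ca = 28.856 / 273.728 = 0.1054.

10.54 wt%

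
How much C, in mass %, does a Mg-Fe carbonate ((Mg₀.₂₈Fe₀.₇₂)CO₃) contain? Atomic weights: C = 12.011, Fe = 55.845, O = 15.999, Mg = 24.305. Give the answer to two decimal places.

Molar mass of (Mg₀.₂₈Fe₀.₇₂)CO₃: 0.28×24.305 + 0.72×55.845 + 1×12.011 + 3×15.999 = 107.022 g/mol.
Mass of C per formula unit: 1 × 12.011 = 12.011 g.
Weight fraction C = 12.011 / 107.022 = 0.1122.

11.22 mass %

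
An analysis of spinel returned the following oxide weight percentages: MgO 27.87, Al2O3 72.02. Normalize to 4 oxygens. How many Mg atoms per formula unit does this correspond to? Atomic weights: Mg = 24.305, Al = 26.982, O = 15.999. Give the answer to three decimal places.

27.87 wt% MgO ÷ 40.304 g/mol = 0.69149 mol, giving 0.69149 Mg and 0.69149 O.
72.02 wt% Al2O3 ÷ 101.961 g/mol = 0.70635 mol, giving 1.41270 Al and 2.11905 O.
Oxygen sums to 2.81054; scaling by 4/2.81054 = 1.42321 puts the formula on 4 O.
Mg: 0.69149 × 1.42321 = 0.984 atoms per formula unit.

0.984 Mg apfu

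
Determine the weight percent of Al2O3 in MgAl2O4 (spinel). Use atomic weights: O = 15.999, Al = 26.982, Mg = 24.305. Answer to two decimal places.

71.67 wt%

Formula mass = 142.265 g/mol.
2 Al → 1.0000 mol Al2O3 per formula unit; M(Al2O3) = 101.961, so Al2O3 mass = 101.961 g.
101.961/142.265 × 100 = 71.67 wt%.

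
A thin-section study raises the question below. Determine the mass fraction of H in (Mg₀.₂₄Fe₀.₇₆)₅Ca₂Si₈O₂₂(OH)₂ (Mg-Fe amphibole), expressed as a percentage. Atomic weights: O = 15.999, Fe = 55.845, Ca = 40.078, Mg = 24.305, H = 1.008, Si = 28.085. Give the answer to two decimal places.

0.22 wt%

Formula mass = 1.20*24.305 + 3.80*55.845 + 2*40.078 + 8*28.085 + 24*15.999 + 2*1.008 = 932.205 g/mol, of which 2.016 g is H.
So H makes up 2.016/932.205 = 0.0022 of the mass, i.e. 0.22%.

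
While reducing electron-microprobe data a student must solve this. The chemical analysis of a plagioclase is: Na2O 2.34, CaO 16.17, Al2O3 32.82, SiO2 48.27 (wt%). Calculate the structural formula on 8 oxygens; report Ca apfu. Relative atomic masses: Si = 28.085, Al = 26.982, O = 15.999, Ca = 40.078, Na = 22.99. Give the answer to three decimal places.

Na2O: 2.34/61.979 = 0.03775 mol → 0.07550 mol Na, 0.03775 mol O.
CaO: 16.17/56.077 = 0.28835 mol → 0.28835 mol Ca, 0.28835 mol O.
Al2O3: 32.82/101.961 = 0.32189 mol → 0.64378 mol Al, 0.96567 mol O.
SiO2: 48.27/60.083 = 0.80339 mol → 0.80339 mol Si, 1.60678 mol O.
Total oxygen = 2.89855 mol. Normalization factor = 8/2.89855 = 2.76000.
Ca per 8 O = 0.28835 × 2.76000 = 0.796.

0.796 Ca apfu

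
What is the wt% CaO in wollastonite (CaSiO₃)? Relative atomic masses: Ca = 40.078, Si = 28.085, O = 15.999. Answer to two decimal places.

Formula mass = 116.160 g/mol.
1 Ca → 1.0000 mol CaO per formula unit; M(CaO) = 56.077, so CaO mass = 56.077 g.
56.077/116.160 × 100 = 48.28 wt%.

48.28 wt%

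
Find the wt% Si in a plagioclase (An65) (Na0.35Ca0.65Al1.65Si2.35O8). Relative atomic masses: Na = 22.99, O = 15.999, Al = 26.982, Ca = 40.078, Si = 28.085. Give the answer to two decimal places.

24.21 weight percent

Molar mass of Na0.35Ca0.65Al1.65Si2.35O8: 0.35·22.99 + 0.65·40.078 + 1.65·26.982 + 2.35·28.085 + 8·15.999 = 272.609 g/mol.
Mass of Si per formula unit: 2.35 × 28.085 = 66.000 g.
Weight fraction Si = 66.000 / 272.609 = 0.2421.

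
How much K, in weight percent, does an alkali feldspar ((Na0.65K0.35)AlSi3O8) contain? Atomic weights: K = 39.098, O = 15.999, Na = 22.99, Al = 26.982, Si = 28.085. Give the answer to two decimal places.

5.11 weight percent

Formula mass = 0.65·22.99 + 0.35·39.098 + 1·26.982 + 3·28.085 + 8·15.999 = 267.857 g/mol, of which 13.684 g is K.
So K makes up 13.684/267.857 = 0.0511 of the mass, i.e. 5.11%.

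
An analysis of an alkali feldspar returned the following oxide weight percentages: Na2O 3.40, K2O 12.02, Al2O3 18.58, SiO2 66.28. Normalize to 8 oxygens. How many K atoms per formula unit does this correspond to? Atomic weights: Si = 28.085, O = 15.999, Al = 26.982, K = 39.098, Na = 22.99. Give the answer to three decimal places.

0.696 K apfu

Na2O: 3.40/61.979 = 0.05486 mol → 0.10972 mol Na, 0.05486 mol O.
K2O: 12.02/94.195 = 0.12761 mol → 0.25522 mol K, 0.12761 mol O.
Al2O3: 18.58/101.961 = 0.18223 mol → 0.36446 mol Al, 0.54669 mol O.
SiO2: 66.28/60.083 = 1.10314 mol → 1.10314 mol Si, 2.20628 mol O.
Total oxygen = 2.93544 mol. Normalization factor = 8/2.93544 = 2.72532.
K per 8 O = 0.25522 × 2.72532 = 0.696.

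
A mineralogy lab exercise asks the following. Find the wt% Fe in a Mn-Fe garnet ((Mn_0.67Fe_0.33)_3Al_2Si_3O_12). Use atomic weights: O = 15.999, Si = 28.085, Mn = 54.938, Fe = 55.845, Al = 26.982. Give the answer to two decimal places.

Molar mass of (Mn_0.67Fe_0.33)_3Al_2Si_3O_12: 2.01*54.938 + 0.99*55.845 + 2*26.982 + 3*28.085 + 12*15.999 = 495.919 g/mol.
Mass of Fe per formula unit: 0.99 × 55.845 = 55.287 g.
Weight fraction Fe = 55.287 / 495.919 = 0.1115.

11.15 weight percent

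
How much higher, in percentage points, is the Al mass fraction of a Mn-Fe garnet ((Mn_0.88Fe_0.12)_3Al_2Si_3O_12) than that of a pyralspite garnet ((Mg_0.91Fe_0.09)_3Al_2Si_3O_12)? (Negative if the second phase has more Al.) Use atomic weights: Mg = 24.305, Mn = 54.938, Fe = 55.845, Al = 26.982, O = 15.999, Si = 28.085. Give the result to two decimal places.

First mineral: 53.964 g Al in 495.348 g formula = 10.89 wt% Al.
Second mineral: 53.964 g Al in 411.638 g formula = 13.11 wt% Al.
10.89% − 13.11% gives a difference of -2.22 percentage points.

-2.22 percentage points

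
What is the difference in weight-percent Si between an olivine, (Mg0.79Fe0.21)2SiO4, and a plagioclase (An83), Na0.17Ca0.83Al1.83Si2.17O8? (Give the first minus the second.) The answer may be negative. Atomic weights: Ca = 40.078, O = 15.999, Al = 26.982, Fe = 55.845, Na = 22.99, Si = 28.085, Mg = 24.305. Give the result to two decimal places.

M((Mg0.79Fe0.21)2SiO4) = 153.938 g/mol, so wt% Si = 28.085/153.938 × 100 = 18.24%.
M(Na0.17Ca0.83Al1.83Si2.17O8) = 275.487 g/mol, so wt% Si = 60.944/275.487 × 100 = 22.12%.
18.24 − 22.12 = -3.88 pp.

-3.88 percentage points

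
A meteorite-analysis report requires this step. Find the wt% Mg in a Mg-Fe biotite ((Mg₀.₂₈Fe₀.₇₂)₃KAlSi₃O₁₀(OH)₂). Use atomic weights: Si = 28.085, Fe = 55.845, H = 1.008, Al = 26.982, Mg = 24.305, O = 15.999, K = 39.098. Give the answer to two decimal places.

Formula mass = 0.84×24.305 + 2.16×55.845 + 1×39.098 + 1×26.982 + 3×28.085 + 12×15.999 + 2×1.008 = 485.380 g/mol, of which 20.416 g is Mg.
So Mg makes up 20.416/485.380 = 0.0421 of the mass, i.e. 4.21%.

4.21 weight percent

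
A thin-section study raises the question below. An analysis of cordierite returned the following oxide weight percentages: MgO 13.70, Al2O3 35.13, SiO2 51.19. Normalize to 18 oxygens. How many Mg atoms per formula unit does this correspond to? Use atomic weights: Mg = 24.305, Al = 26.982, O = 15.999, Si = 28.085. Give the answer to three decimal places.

1.988 Mg apfu

MgO: 13.70/40.304 = 0.33992 mol → 0.33992 mol Mg, 0.33992 mol O.
Al2O3: 35.13/101.961 = 0.34454 mol → 0.68908 mol Al, 1.03362 mol O.
SiO2: 51.19/60.083 = 0.85199 mol → 0.85199 mol Si, 1.70398 mol O.
Total oxygen = 3.07752 mol. Normalization factor = 18/3.07752 = 5.84887.
Mg per 18 O = 0.33992 × 5.84887 = 1.988.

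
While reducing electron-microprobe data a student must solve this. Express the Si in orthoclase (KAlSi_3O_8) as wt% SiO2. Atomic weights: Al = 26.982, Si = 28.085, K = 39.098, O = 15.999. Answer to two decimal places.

M(KAlSi_3O_8) = 278.327 g/mol; M(SiO2) = 60.083 g/mol.
Moles SiO2 per formula unit = 3 Si ÷ 1 = 3.0000.
SiO2 fraction = (3.0000 × 60.083) / 278.327 = 180.249/278.327 = 0.6476.

64.76 wt%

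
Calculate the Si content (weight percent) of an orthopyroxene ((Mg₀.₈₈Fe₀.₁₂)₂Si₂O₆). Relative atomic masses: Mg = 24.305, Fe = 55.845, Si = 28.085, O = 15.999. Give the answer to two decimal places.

M((Mg₀.₈₈Fe₀.₁₂)₂Si₂O₆) = 208.344 g/mol.
Si contributes 2 × 28.085 = 56.170 g per mole.
56.170/208.344 = 0.2696 → 26.96%.

26.96 weight percent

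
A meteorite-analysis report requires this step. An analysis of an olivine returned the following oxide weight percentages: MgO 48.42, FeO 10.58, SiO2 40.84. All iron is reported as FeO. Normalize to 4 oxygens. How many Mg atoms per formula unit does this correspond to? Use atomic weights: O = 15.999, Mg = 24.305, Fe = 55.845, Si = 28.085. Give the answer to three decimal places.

1.774 Mg apfu

MgO (M=40.304): mol = 1.20137; Mg = 1.20137, O = 1.20137.
FeO (M=71.844): mol = 0.14726; Fe = 0.14726, O = 0.14726.
SiO2 (M=60.083): mol = 0.67973; Si = 0.67973, O = 1.35946.
ΣO = 2.70809; factor = 4/ΣO = 1.47706.
Mg apfu = 1.20137 × 1.47706 = 1.774.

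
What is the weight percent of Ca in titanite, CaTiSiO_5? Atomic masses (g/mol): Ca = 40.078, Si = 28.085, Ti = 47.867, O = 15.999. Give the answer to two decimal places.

Formula mass = 1×40.078 + 1×47.867 + 1×28.085 + 5×15.999 = 196.025 g/mol, of which 40.078 g is Ca.
So Ca makes up 40.078/196.025 = 0.2045 of the mass, i.e. 20.45%.

20.45 weight percent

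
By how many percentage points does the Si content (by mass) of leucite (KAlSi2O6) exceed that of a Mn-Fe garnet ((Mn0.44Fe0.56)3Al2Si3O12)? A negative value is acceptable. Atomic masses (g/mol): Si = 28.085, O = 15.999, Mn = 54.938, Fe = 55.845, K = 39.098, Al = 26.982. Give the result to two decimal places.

8.77 percentage points

Si in KAlSi2O6: molar mass 218.244 g/mol; 2×28.085 = 56.170 g → 25.74 wt%.
Si in (Mn0.44Fe0.56)3Al2Si3O12: molar mass 496.545 g/mol; 3×28.085 = 84.255 g → 16.97 wt%.
Difference = 25.74 − 16.97 = 8.77 percentage points.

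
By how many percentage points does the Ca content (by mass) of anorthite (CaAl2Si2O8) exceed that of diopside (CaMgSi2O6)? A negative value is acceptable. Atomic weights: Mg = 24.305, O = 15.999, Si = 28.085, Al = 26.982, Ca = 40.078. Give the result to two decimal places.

Ca in CaAl2Si2O8: molar mass 278.204 g/mol; 1×40.078 = 40.078 g → 14.41 wt%.
Ca in CaMgSi2O6: molar mass 216.547 g/mol; 1×40.078 = 40.078 g → 18.51 wt%.
Difference = 14.41 − 18.51 = -4.10 percentage points.

-4.10 percentage points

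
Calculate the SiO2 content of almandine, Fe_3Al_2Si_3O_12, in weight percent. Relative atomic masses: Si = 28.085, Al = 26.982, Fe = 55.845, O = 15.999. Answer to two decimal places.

M(Fe_3Al_2Si_3O_12) = 497.742 g/mol; M(SiO2) = 60.083 g/mol.
Moles SiO2 per formula unit = 3 Si ÷ 1 = 3.0000.
SiO2 fraction = (3.0000 × 60.083) / 497.742 = 180.249/497.742 = 0.3621.

36.21 wt%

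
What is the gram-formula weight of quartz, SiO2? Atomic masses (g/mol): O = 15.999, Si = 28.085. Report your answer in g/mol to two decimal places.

M = 1·28.085 + 2·15.999

60.08 g/mol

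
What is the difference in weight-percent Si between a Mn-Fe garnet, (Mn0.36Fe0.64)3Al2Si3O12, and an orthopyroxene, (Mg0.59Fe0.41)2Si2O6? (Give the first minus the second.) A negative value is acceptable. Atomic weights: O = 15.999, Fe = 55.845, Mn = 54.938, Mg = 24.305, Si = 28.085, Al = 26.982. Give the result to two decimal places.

M((Mn0.36Fe0.64)3Al2Si3O12) = 496.762 g/mol, so wt% Si = 84.255/496.762 × 100 = 16.96%.
M((Mg0.59Fe0.41)2Si2O6) = 226.637 g/mol, so wt% Si = 56.170/226.637 × 100 = 24.78%.
16.96 − 24.78 = -7.82 pp.

-7.82 percentage points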